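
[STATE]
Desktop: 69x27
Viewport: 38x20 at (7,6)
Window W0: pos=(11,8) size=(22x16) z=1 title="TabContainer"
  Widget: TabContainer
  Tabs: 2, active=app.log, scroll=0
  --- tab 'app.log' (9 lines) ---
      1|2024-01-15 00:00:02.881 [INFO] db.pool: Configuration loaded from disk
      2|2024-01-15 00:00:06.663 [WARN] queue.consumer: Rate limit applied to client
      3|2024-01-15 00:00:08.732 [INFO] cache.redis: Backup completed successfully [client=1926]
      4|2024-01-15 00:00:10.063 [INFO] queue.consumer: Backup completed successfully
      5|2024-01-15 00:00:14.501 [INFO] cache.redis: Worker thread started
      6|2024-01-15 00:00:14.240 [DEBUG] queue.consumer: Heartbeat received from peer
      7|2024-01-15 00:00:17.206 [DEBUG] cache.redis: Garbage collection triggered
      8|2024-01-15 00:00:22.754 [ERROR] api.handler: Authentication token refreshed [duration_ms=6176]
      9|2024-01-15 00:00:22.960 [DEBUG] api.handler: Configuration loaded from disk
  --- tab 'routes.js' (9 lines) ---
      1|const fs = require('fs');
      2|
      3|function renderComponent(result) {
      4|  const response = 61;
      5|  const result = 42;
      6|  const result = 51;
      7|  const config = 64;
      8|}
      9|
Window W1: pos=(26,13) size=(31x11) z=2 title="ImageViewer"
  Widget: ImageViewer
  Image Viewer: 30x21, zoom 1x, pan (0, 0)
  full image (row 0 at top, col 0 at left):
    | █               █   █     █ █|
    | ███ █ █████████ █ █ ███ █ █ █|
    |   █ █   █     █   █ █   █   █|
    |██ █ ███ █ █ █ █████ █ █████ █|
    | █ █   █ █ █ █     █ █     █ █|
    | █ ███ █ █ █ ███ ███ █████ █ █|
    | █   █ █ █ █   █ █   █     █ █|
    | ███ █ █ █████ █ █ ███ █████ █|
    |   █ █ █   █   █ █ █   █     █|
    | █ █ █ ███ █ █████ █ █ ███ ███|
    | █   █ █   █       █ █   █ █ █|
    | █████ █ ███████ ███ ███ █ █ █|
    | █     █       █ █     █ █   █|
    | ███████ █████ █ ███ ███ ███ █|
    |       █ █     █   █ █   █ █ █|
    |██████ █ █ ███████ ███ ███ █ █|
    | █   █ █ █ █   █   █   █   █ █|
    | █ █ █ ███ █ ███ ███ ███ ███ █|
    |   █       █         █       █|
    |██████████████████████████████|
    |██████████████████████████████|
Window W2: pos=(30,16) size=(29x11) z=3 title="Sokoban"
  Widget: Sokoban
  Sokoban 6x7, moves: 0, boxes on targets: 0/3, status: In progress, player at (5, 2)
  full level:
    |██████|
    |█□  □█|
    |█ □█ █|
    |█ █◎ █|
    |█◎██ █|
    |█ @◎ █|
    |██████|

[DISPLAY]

                                      
                                      
    ┏━━━━━━━━━━━━━━━━━━━━┓            
    ┃ TabContainer       ┃            
    ┠────────────────────┨            
    ┃[app.log]│ routes.js┃            
    ┃────────────────────┃            
    ┃2024-01-15 00:┏━━━━━━━━━━━━━━━━━━
    ┃2024-01-15 00:┃ ImageViewer      
    ┃2024-01-15 00:┠──────────────────
    ┃2024-01-15 00:┃ █ ┏━━━━━━━━━━━━━━
    ┃2024-01-15 00:┃ ██┃ Sokoban      
    ┃2024-01-15 00:┃   ┠──────────────
    ┃2024-01-15 00:┃██ ┃██████        
    ┃2024-01-15 00:┃ █ ┃█□  □█        
    ┃2024-01-15 00:┃ █ ┃█ □█ █        
    ┃              ┃ █ ┃█ █◎ █        
    ┗━━━━━━━━━━━━━━┗━━━┃█◎██ █        
                       ┃█ @◎ █        
                       ┃██████        


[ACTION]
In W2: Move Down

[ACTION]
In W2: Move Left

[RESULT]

                                      
                                      
    ┏━━━━━━━━━━━━━━━━━━━━┓            
    ┃ TabContainer       ┃            
    ┠────────────────────┨            
    ┃[app.log]│ routes.js┃            
    ┃────────────────────┃            
    ┃2024-01-15 00:┏━━━━━━━━━━━━━━━━━━
    ┃2024-01-15 00:┃ ImageViewer      
    ┃2024-01-15 00:┠──────────────────
    ┃2024-01-15 00:┃ █ ┏━━━━━━━━━━━━━━
    ┃2024-01-15 00:┃ ██┃ Sokoban      
    ┃2024-01-15 00:┃   ┠──────────────
    ┃2024-01-15 00:┃██ ┃██████        
    ┃2024-01-15 00:┃ █ ┃█□  □█        
    ┃2024-01-15 00:┃ █ ┃█ □█ █        
    ┃              ┃ █ ┃█ █◎ █        
    ┗━━━━━━━━━━━━━━┗━━━┃█◎██ █        
                       ┃█@ ◎ █        
                       ┃██████        


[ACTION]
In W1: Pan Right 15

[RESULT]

                                      
                                      
    ┏━━━━━━━━━━━━━━━━━━━━┓            
    ┃ TabContainer       ┃            
    ┠────────────────────┨            
    ┃[app.log]│ routes.js┃            
    ┃────────────────────┃            
    ┃2024-01-15 00:┏━━━━━━━━━━━━━━━━━━
    ┃2024-01-15 00:┃ ImageViewer      
    ┃2024-01-15 00:┠──────────────────
    ┃2024-01-15 00:┃  █┏━━━━━━━━━━━━━━
    ┃2024-01-15 00:┃█ █┃ Sokoban      
    ┃2024-01-15 00:┃█  ┠──────────────
    ┃2024-01-15 00:┃███┃██████        
    ┃2024-01-15 00:┃   ┃█□  □█        
    ┃2024-01-15 00:┃█ █┃█ □█ █        
    ┃              ┃█ █┃█ █◎ █        
    ┗━━━━━━━━━━━━━━┗━━━┃█◎██ █        
                       ┃█@ ◎ █        
                       ┃██████        


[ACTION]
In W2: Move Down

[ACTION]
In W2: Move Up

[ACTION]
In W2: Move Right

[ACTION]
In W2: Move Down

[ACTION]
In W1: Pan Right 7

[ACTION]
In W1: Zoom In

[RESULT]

                                      
                                      
    ┏━━━━━━━━━━━━━━━━━━━━┓            
    ┃ TabContainer       ┃            
    ┠────────────────────┨            
    ┃[app.log]│ routes.js┃            
    ┃────────────────────┃            
    ┃2024-01-15 00:┏━━━━━━━━━━━━━━━━━━
    ┃2024-01-15 00:┃ ImageViewer      
    ┃2024-01-15 00:┠──────────────────
    ┃2024-01-15 00:┃   ┏━━━━━━━━━━━━━━
    ┃2024-01-15 00:┃   ┃ Sokoban      
    ┃2024-01-15 00:┃███┠──────────────
    ┃2024-01-15 00:┃███┃██████        
    ┃2024-01-15 00:┃   ┃█□  □█        
    ┃2024-01-15 00:┃   ┃█ □█ █        
    ┃              ┃██ ┃█ █◎ █        
    ┗━━━━━━━━━━━━━━┗━━━┃█◎██ █        
                       ┃█@ ◎ █        
                       ┃██████        


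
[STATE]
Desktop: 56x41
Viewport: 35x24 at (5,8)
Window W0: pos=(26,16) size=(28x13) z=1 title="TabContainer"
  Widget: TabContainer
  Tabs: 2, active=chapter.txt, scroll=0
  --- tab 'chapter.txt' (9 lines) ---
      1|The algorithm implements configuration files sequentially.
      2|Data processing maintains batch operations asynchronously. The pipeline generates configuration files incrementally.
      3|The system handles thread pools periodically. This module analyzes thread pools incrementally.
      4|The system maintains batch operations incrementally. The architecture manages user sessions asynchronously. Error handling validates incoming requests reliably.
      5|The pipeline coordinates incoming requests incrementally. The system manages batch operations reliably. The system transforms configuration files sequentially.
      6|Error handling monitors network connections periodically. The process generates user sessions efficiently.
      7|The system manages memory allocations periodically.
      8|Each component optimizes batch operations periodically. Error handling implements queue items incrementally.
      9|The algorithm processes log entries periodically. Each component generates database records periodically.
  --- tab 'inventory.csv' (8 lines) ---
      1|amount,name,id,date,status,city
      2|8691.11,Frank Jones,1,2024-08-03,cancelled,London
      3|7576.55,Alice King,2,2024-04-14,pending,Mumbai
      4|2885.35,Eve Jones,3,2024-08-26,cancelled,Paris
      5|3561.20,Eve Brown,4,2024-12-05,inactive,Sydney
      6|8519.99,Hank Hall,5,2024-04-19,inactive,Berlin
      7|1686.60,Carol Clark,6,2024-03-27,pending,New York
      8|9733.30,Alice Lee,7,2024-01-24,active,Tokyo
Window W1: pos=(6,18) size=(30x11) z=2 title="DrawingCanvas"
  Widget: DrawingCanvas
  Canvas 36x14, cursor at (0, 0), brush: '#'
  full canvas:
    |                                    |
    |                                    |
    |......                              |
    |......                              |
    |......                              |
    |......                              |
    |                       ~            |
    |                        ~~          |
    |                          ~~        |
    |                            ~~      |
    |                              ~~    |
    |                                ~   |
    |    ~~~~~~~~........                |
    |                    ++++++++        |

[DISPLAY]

                                   
                                   
                                   
                                   
                                   
                                   
                                   
                                   
                     ┏━━━━━━━━━━━━━
                     ┃ TabContainer
 ┏━━━━━━━━━━━━━━━━━━━━━━━━━━━━┓────
 ┃ DrawingCanvas              ┃txt]
 ┠────────────────────────────┨────
 ┃+                           ┃ithm
 ┃                            ┃essi
 ┃......                      ┃m ha
 ┃......                      ┃m ma
 ┃......                      ┃ine 
 ┃......                      ┃dlin
 ┃                       ~    ┃m ma
 ┗━━━━━━━━━━━━━━━━━━━━━━━━━━━━┛━━━━
                                   
                                   
                                   


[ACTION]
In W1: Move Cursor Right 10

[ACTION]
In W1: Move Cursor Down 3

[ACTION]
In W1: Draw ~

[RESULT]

                                   
                                   
                                   
                                   
                                   
                                   
                                   
                                   
                     ┏━━━━━━━━━━━━━
                     ┃ TabContainer
 ┏━━━━━━━━━━━━━━━━━━━━━━━━━━━━┓────
 ┃ DrawingCanvas              ┃txt]
 ┠────────────────────────────┨────
 ┃                            ┃ithm
 ┃                            ┃essi
 ┃......                      ┃m ha
 ┃......    ~                 ┃m ma
 ┃......                      ┃ine 
 ┃......                      ┃dlin
 ┃                       ~    ┃m ma
 ┗━━━━━━━━━━━━━━━━━━━━━━━━━━━━┛━━━━
                                   
                                   
                                   


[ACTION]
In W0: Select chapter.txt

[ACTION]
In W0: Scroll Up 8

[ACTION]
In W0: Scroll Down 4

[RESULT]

                                   
                                   
                                   
                                   
                                   
                                   
                                   
                                   
                     ┏━━━━━━━━━━━━━
                     ┃ TabContainer
 ┏━━━━━━━━━━━━━━━━━━━━━━━━━━━━┓────
 ┃ DrawingCanvas              ┃txt]
 ┠────────────────────────────┨────
 ┃                            ┃ine 
 ┃                            ┃dlin
 ┃......                      ┃m ma
 ┃......    ~                 ┃onen
 ┃......                      ┃ithm
 ┃......                      ┃    
 ┃                       ~    ┃    
 ┗━━━━━━━━━━━━━━━━━━━━━━━━━━━━┛━━━━
                                   
                                   
                                   


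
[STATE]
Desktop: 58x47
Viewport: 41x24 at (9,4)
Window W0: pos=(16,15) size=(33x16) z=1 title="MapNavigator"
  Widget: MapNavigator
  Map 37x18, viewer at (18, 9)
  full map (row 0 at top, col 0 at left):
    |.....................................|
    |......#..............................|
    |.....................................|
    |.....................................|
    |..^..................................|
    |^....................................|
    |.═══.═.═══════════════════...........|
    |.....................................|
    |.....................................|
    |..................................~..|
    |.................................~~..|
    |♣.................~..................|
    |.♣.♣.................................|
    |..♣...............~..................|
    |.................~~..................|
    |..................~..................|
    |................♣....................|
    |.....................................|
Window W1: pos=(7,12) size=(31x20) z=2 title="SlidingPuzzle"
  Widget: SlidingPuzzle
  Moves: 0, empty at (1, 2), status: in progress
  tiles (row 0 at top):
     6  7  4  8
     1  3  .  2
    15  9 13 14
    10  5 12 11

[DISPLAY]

                                         
                                         
                                         
                                         
                                         
                                         
                                         
                                         
━━━━━━━━━━━━━━━━━━━━━━━━━━━━┓            
SlidingPuzzle               ┃            
────────────────────────────┨            
────┬────┬────┬────┐        ┃━━━━━━━━━━┓ 
  6 │  7 │  4 │  8 │        ┃          ┃ 
────┼────┼────┼────┤        ┃──────────┨ 
  1 │  3 │    │  2 │        ┃..........┃ 
────┼────┼────┼────┤        ┃..........┃ 
 15 │  9 │ 13 │ 14 │        ┃..........┃ 
────┼────┼────┼────┤        ┃══........┃ 
 10 │  5 │ 12 │ 11 │        ┃..........┃ 
────┴────┴────┴────┘        ┃..........┃ 
oves: 0                     ┃..........┃ 
                            ┃.........~┃ 
                            ┃..........┃ 
                            ┃..........┃ 


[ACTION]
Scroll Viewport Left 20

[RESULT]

                                         
                                         
                                         
                                         
                                         
                                         
                                         
                                         
       ┏━━━━━━━━━━━━━━━━━━━━━━━━━━━━━┓   
       ┃ SlidingPuzzle               ┃   
       ┠─────────────────────────────┨   
       ┃┌────┬────┬────┬────┐        ┃━━━
       ┃│  6 │  7 │  4 │  8 │        ┃   
       ┃├────┼────┼────┼────┤        ┃───
       ┃│  1 │  3 │    │  2 │        ┃...
       ┃├────┼────┼────┼────┤        ┃...
       ┃│ 15 │  9 │ 13 │ 14 │        ┃...
       ┃├────┼────┼────┼────┤        ┃══.
       ┃│ 10 │  5 │ 12 │ 11 │        ┃...
       ┃└────┴────┴────┴────┘        ┃...
       ┃Moves: 0                     ┃...
       ┃                             ┃...
       ┃                             ┃...
       ┃                             ┃...


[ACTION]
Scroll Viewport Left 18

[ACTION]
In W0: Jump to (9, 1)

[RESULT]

                                         
                                         
                                         
                                         
                                         
                                         
                                         
                                         
       ┏━━━━━━━━━━━━━━━━━━━━━━━━━━━━━┓   
       ┃ SlidingPuzzle               ┃   
       ┠─────────────────────────────┨   
       ┃┌────┬────┬────┬────┐        ┃━━━
       ┃│  6 │  7 │  4 │  8 │        ┃   
       ┃├────┼────┼────┼────┤        ┃───
       ┃│  1 │  3 │    │  2 │        ┃   
       ┃├────┼────┼────┼────┤        ┃   
       ┃│ 15 │  9 │ 13 │ 14 │        ┃   
       ┃├────┼────┼────┼────┤        ┃   
       ┃│ 10 │  5 │ 12 │ 11 │        ┃   
       ┃└────┴────┴────┴────┘        ┃...
       ┃Moves: 0                     ┃...
       ┃                             ┃...
       ┃                             ┃...
       ┃                             ┃...


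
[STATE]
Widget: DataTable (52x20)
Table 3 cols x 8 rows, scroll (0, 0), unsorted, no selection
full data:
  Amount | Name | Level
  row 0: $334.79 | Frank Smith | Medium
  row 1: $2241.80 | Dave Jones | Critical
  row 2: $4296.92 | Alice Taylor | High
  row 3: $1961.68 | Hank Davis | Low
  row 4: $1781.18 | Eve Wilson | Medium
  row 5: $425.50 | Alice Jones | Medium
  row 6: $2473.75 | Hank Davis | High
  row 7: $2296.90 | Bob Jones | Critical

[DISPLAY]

Amount  │Name        │Level                         
────────┼────────────┼────────                      
$334.79 │Frank Smith │Medium                        
$2241.80│Dave Jones  │Critical                      
$4296.92│Alice Taylor│High                          
$1961.68│Hank Davis  │Low                           
$1781.18│Eve Wilson  │Medium                        
$425.50 │Alice Jones │Medium                        
$2473.75│Hank Davis  │High                          
$2296.90│Bob Jones   │Critical                      
                                                    
                                                    
                                                    
                                                    
                                                    
                                                    
                                                    
                                                    
                                                    
                                                    


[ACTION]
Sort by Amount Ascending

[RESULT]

Amount ▲│Name        │Level                         
────────┼────────────┼────────                      
$334.79 │Frank Smith │Medium                        
$425.50 │Alice Jones │Medium                        
$1781.18│Eve Wilson  │Medium                        
$1961.68│Hank Davis  │Low                           
$2241.80│Dave Jones  │Critical                      
$2296.90│Bob Jones   │Critical                      
$2473.75│Hank Davis  │High                          
$4296.92│Alice Taylor│High                          
                                                    
                                                    
                                                    
                                                    
                                                    
                                                    
                                                    
                                                    
                                                    
                                                    


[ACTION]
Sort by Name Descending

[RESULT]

Amount  │Name       ▼│Level                         
────────┼────────────┼────────                      
$1961.68│Hank Davis  │Low                           
$2473.75│Hank Davis  │High                          
$334.79 │Frank Smith │Medium                        
$1781.18│Eve Wilson  │Medium                        
$2241.80│Dave Jones  │Critical                      
$2296.90│Bob Jones   │Critical                      
$4296.92│Alice Taylor│High                          
$425.50 │Alice Jones │Medium                        
                                                    
                                                    
                                                    
                                                    
                                                    
                                                    
                                                    
                                                    
                                                    
                                                    


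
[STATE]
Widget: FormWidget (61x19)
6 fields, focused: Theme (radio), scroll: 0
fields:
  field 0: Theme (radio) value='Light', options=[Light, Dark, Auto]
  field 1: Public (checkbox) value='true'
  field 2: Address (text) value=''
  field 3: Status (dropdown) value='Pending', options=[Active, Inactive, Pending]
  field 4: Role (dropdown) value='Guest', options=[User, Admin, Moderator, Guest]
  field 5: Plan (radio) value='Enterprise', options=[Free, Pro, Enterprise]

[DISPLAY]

> Theme:      (●) Light  ( ) Dark  ( ) Auto                  
  Public:     [x]                                            
  Address:    [                                             ]
  Status:     [Pending                                     ▼]
  Role:       [Guest                                       ▼]
  Plan:       ( ) Free  ( ) Pro  (●) Enterprise              
                                                             
                                                             
                                                             
                                                             
                                                             
                                                             
                                                             
                                                             
                                                             
                                                             
                                                             
                                                             
                                                             


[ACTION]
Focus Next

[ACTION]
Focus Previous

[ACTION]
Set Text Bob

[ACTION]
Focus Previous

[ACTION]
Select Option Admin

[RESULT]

  Theme:      (●) Light  ( ) Dark  ( ) Auto                  
  Public:     [x]                                            
  Address:    [                                             ]
  Status:     [Pending                                     ▼]
  Role:       [Guest                                       ▼]
> Plan:       ( ) Free  ( ) Pro  (●) Enterprise              
                                                             
                                                             
                                                             
                                                             
                                                             
                                                             
                                                             
                                                             
                                                             
                                                             
                                                             
                                                             
                                                             


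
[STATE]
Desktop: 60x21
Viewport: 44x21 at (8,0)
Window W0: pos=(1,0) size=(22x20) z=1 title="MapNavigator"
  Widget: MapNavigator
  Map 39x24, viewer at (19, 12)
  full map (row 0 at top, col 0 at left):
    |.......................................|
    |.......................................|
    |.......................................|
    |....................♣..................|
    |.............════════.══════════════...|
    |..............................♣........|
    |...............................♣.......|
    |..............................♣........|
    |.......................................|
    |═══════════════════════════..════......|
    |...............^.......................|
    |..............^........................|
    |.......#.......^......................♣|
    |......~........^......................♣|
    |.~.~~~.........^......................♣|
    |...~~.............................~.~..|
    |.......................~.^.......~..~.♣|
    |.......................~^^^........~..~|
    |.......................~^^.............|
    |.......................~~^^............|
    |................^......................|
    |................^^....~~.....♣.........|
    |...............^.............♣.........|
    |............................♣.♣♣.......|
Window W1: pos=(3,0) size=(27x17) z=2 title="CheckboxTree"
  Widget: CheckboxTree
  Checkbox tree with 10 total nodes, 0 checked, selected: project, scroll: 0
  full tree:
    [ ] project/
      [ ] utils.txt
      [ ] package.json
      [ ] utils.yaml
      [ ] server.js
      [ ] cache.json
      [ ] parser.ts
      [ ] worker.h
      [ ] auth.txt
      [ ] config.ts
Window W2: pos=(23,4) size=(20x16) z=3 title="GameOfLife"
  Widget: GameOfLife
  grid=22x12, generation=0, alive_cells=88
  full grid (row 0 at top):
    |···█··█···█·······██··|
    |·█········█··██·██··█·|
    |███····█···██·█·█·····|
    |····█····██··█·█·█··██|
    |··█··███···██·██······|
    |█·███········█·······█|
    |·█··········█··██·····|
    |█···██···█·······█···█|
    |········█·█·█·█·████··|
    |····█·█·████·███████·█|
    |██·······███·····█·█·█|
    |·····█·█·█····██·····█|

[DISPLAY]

━━━━━━━━━━━━━━━━━━━━━┓                      
ckboxTree            ┃                      
─────────────────────┨                      
 project/            ┃                      
 ] utils.txt   ┏━━━━━━━━━━━━━━━━━━┓         
 ] package.json┃ GameOfLife       ┃         
 ] utils.yaml  ┠──────────────────┨         
 ] server.js   ┃Gen: 0            ┃         
 ] cache.json  ┃·█··█···█·······██┃         
 ] parser.ts   ┃········█··██·██··┃         
 ] worker.h    ┃█····█···██·█·█···┃         
 ] auth.txt    ┃··█····██··█·█·█··┃         
 ] config.ts   ┃█··███···██·██····┃         
               ┃███········█······┃         
               ┃··········█··██···┃         
               ┃··██···█·······█··┃         
━━━━━━━━━━━━━━━┃······█·█·█·█·████┃         
........~^^...┃┃··█·█·████·███████┃         
........~~^^..┃┃·······███·····█·█┃         
━━━━━━━━━━━━━━┛┗━━━━━━━━━━━━━━━━━━┛         
                                            


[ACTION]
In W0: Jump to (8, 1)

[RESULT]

━━━━━━━━━━━━━━━━━━━━━┓                      
ckboxTree            ┃                      
─────────────────────┨                      
 project/            ┃                      
 ] utils.txt   ┏━━━━━━━━━━━━━━━━━━┓         
 ] package.json┃ GameOfLife       ┃         
 ] utils.yaml  ┠──────────────────┨         
 ] server.js   ┃Gen: 0            ┃         
 ] cache.json  ┃·█··█···█·······██┃         
 ] parser.ts   ┃········█··██·██··┃         
 ] worker.h    ┃█····█···██·█·█···┃         
 ] auth.txt    ┃··█····██··█·█·█··┃         
 ] config.ts   ┃█··███···██·██····┃         
               ┃███········█······┃         
               ┃··········█··██···┃         
               ┃··██···█·······█··┃         
━━━━━━━━━━━━━━━┃······█·█·█·█·████┃         
..............┃┃··█·█·████·███████┃         
..............┃┃·······███·····█·█┃         
━━━━━━━━━━━━━━┛┗━━━━━━━━━━━━━━━━━━┛         
                                            


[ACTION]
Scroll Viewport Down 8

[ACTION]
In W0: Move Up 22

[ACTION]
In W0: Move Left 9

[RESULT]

━━━━━━━━━━━━━━━━━━━━━┓                      
ckboxTree            ┃                      
─────────────────────┨                      
 project/            ┃                      
 ] utils.txt   ┏━━━━━━━━━━━━━━━━━━┓         
 ] package.json┃ GameOfLife       ┃         
 ] utils.yaml  ┠──────────────────┨         
 ] server.js   ┃Gen: 0            ┃         
 ] cache.json  ┃·█··█···█·······██┃         
 ] parser.ts   ┃········█··██·██··┃         
 ] worker.h    ┃█····█···██·█·█···┃         
 ] auth.txt    ┃··█····██··█·█·█··┃         
 ] config.ts   ┃█··███···██·██····┃         
               ┃███········█······┃         
               ┃··········█··██···┃         
               ┃··██···█·······█··┃         
━━━━━━━━━━━━━━━┃······█·█·█·█·████┃         
    ..........┃┃··█·█·████·███████┃         
    ..........┃┃·······███·····█·█┃         
━━━━━━━━━━━━━━┛┗━━━━━━━━━━━━━━━━━━┛         
                                            


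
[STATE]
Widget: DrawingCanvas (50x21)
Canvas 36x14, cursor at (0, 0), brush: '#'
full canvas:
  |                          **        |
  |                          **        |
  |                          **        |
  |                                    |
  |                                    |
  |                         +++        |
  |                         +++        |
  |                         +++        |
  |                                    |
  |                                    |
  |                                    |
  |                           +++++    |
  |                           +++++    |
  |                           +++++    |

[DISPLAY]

+                         **                      
                          **                      
                          **                      
                                                  
                                                  
                         +++                      
                         +++                      
                         +++                      
                                                  
                                                  
                                                  
                           +++++                  
                           +++++                  
                           +++++                  
                                                  
                                                  
                                                  
                                                  
                                                  
                                                  
                                                  


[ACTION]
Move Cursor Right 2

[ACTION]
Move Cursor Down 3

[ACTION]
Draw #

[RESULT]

                          **                      
                          **                      
                          **                      
  #                                               
                                                  
                         +++                      
                         +++                      
                         +++                      
                                                  
                                                  
                                                  
                           +++++                  
                           +++++                  
                           +++++                  
                                                  
                                                  
                                                  
                                                  
                                                  
                                                  
                                                  


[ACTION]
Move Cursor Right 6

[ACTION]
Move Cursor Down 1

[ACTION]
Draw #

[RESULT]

                          **                      
                          **                      
                          **                      
  #                                               
        #                                         
                         +++                      
                         +++                      
                         +++                      
                                                  
                                                  
                                                  
                           +++++                  
                           +++++                  
                           +++++                  
                                                  
                                                  
                                                  
                                                  
                                                  
                                                  
                                                  


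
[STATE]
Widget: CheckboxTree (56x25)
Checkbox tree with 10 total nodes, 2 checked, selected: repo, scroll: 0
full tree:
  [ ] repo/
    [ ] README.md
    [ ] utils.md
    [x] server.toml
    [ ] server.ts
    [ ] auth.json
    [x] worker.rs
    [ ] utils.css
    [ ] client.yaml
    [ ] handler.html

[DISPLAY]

>[-] repo/                                              
   [ ] README.md                                        
   [ ] utils.md                                         
   [x] server.toml                                      
   [ ] server.ts                                        
   [ ] auth.json                                        
   [x] worker.rs                                        
   [ ] utils.css                                        
   [ ] client.yaml                                      
   [ ] handler.html                                     
                                                        
                                                        
                                                        
                                                        
                                                        
                                                        
                                                        
                                                        
                                                        
                                                        
                                                        
                                                        
                                                        
                                                        
                                                        


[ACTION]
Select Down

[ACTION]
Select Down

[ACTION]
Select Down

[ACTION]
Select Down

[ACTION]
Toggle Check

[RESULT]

 [-] repo/                                              
   [ ] README.md                                        
   [ ] utils.md                                         
   [x] server.toml                                      
>  [x] server.ts                                        
   [ ] auth.json                                        
   [x] worker.rs                                        
   [ ] utils.css                                        
   [ ] client.yaml                                      
   [ ] handler.html                                     
                                                        
                                                        
                                                        
                                                        
                                                        
                                                        
                                                        
                                                        
                                                        
                                                        
                                                        
                                                        
                                                        
                                                        
                                                        
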